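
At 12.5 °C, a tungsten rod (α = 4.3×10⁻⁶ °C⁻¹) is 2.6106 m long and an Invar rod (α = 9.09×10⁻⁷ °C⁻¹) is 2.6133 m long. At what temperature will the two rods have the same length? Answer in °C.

T = 317.6 °C

Equal length when α₁L₁ΔT − α₂L₂ΔT = L₂ − L₁ = 2.70×10⁻³ m
α₁L₁ = 1.122558×10⁻⁵, α₂L₂ = 2.3754897×10⁻⁶ → Δ(αL) = 8.8500903×10⁻⁶ m/K
ΔT = 2.70×10⁻³ / 8.8500903×10⁻⁶ = 305.082 K, so T = 12.5 + 305.082 = 317.582 °C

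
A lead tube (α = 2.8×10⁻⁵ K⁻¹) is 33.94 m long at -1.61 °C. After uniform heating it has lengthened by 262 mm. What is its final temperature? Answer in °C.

ΔL = αL₀ΔT ⇒ ΔT = ΔL / (αL₀)
ΔT = 262×10⁻³ m / (2.8×10⁻⁵ × 33.94 m) = 275.70 K
T = -1.61 + 275.70 = 274.09 °C

T = 274 °C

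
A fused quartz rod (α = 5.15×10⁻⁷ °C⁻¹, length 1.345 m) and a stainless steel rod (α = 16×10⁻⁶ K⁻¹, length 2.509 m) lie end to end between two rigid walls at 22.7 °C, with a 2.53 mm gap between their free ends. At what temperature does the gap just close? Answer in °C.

α₁L₁ = 6.92675×10⁻⁷ m/K, α₂L₂ = 4.0144×10⁻⁵ m/K → total 4.0836675×10⁻⁵ m/K
ΔT = g/(α₁L₁+α₂L₂) = 2.53×10⁻³ / 4.0836675×10⁻⁵ = 61.954 K
T = 22.7 + 61.954 = 84.654 °C

T = 84.7 °C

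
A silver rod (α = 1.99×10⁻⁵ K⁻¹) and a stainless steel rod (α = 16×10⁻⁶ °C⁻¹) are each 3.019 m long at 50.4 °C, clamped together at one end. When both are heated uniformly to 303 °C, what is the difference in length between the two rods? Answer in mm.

ΔT = 252.6 K
silver: ΔL = 1.99×10⁻⁵ × 3.019 m × 252.6 = 1.5176×10⁻² m = 15.176 mm
stainless steel: ΔL = 16×10⁻⁶ × 3.019 m × 252.6 = 1.2202×10⁻² m = 12.202 mm
difference = 15.176 − 12.202 = 2.974 mm

2.97 mm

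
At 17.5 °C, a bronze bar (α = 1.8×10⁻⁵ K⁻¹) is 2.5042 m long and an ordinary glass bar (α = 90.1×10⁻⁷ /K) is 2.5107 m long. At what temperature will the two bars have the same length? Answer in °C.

T = 307.0 °C

Equal length when α₁L₁ΔT − α₂L₂ΔT = L₂ − L₁ = 6.50×10⁻³ m
α₁L₁ = 4.50756×10⁻⁵, α₂L₂ = 2.2621407×10⁻⁵ → Δ(αL) = 2.2454193×10⁻⁵ m/K
ΔT = 6.50×10⁻³ / 2.2454193×10⁻⁵ = 289.478 K, so T = 17.5 + 289.478 = 306.978 °C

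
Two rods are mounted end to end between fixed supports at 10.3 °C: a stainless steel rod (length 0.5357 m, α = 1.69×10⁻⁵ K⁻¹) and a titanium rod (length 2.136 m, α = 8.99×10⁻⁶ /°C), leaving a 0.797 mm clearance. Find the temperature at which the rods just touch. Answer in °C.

T = 38.5 °C

α₁L₁ = 9.05333×10⁻⁶ m/K, α₂L₂ = 1.920264×10⁻⁵ m/K → total 2.825597×10⁻⁵ m/K
ΔT = g/(α₁L₁+α₂L₂) = 7.97×10⁻⁴ / 2.825597×10⁻⁵ = 28.206 K
T = 10.3 + 28.206 = 38.506 °C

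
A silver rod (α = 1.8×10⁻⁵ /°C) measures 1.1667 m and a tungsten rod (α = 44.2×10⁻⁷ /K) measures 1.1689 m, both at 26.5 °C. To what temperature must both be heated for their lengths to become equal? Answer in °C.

T = 165.4 °C

Equal length when α₁L₁ΔT − α₂L₂ΔT = L₂ − L₁ = 2.20×10⁻³ m
α₁L₁ = 2.10006×10⁻⁵, α₂L₂ = 5.166538×10⁻⁶ → Δ(αL) = 1.5834062×10⁻⁵ m/K
ΔT = 2.20×10⁻³ / 1.5834062×10⁻⁵ = 138.941 K, so T = 26.5 + 138.941 = 165.441 °C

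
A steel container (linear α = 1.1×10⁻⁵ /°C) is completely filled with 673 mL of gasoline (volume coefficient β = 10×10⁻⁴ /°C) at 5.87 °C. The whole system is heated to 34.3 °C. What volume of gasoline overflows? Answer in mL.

18.5 mL

The container also expands: β_container ≈ 3α = 3.3×10⁻⁵ /K
Net overflow = V₀(β_liq − 3α_cont)ΔT
β − 3α = 1.00×10⁻³ − 3.3×10⁻⁵ = 9.67×10⁻⁴ /K; ΔT = 28.43 K
ΔV = 673 × 9.67×10⁻⁴ × 28.43 = 18.5 mL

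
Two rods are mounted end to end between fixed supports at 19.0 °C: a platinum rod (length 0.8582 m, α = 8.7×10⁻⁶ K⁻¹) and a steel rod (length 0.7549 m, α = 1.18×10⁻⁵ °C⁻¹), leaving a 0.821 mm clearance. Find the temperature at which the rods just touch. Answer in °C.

Gap closes when ΔL₁ + ΔL₂ = 0.821 mm = 8.21×10⁻⁴ m
(α₁L₁ + α₂L₂)ΔT = g
α₁L₁ + α₂L₂ = 8.7×10⁻⁶×0.8582 + 1.18×10⁻⁵×0.7549 = 1.637416×10⁻⁵ m/K
ΔT = 8.21×10⁻⁴ / 1.637416×10⁻⁵ = 50.140 K
T = 19.0 + 50.140 = 69.140 °C

T = 69.1 °C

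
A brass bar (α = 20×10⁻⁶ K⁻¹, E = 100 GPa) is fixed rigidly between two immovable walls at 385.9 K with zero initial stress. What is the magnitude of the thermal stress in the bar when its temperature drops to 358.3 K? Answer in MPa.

Fully constrained: the free strain ε = αΔT is blocked, so σ = Eε = EαΔT.
|ΔT| = 27.6 K
σ = 100×10⁹ × 20×10⁻⁶ × 27.6 = 5.52×10⁷ Pa

σ = 55.2 MPa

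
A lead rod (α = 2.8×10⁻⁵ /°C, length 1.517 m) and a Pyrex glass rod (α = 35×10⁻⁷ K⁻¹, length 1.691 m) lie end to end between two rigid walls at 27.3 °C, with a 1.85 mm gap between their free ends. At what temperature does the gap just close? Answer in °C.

α₁L₁ = 4.2476×10⁻⁵ m/K, α₂L₂ = 5.9185×10⁻⁶ m/K → total 4.83945×10⁻⁵ m/K
ΔT = g/(α₁L₁+α₂L₂) = 1.85×10⁻³ / 4.83945×10⁻⁵ = 38.227 K
T = 27.3 + 38.227 = 65.527 °C

T = 65.5 °C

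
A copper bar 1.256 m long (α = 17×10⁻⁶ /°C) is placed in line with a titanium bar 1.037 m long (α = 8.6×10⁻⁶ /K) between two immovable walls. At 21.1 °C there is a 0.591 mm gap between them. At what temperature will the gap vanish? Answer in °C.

α₁L₁ = 2.1352×10⁻⁵ m/K, α₂L₂ = 8.9182×10⁻⁶ m/K → total 3.02702×10⁻⁵ m/K
ΔT = g/(α₁L₁+α₂L₂) = 5.91×10⁻⁴ / 3.02702×10⁻⁵ = 19.524 K
T = 21.1 + 19.524 = 40.624 °C

T = 40.6 °C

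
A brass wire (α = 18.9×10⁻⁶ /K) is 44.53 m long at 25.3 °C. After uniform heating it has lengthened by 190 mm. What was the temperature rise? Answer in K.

ΔT = 226 K

ΔL = αL₀ΔT ⇒ ΔT = ΔL / (αL₀)
ΔT = 190×10⁻³ m / (18.9×10⁻⁶ × 44.53 m) = 225.76 K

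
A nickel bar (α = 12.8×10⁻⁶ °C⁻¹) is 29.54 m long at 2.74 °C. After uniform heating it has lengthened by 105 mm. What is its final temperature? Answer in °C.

T = 280 °C

ΔL = αL₀ΔT ⇒ ΔT = ΔL / (αL₀)
ΔT = 105×10⁻³ m / (12.8×10⁻⁶ × 29.54 m) = 277.70 K
T = 2.74 + 277.70 = 280.44 °C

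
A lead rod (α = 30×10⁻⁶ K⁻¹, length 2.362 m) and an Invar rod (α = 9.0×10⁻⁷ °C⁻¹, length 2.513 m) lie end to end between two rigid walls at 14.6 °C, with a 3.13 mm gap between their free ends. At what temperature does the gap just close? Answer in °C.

T = 57.4 °C

Gap closes when ΔL₁ + ΔL₂ = 3.13 mm = 3.13×10⁻³ m
(α₁L₁ + α₂L₂)ΔT = g
α₁L₁ + α₂L₂ = 30×10⁻⁶×2.362 + 9.0×10⁻⁷×2.513 = 7.31217×10⁻⁵ m/K
ΔT = 3.13×10⁻³ / 7.31217×10⁻⁵ = 42.805 K
T = 14.6 + 42.805 = 57.405 °C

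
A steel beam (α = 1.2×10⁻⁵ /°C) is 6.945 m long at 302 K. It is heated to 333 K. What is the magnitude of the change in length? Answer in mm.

|ΔT| = |333 − 302| = 31 K
ΔL = αL₀ΔT = (1.2×10⁻⁵)(6.945)(31) = 2.58×10⁻³ m

ΔL = 2.58 mm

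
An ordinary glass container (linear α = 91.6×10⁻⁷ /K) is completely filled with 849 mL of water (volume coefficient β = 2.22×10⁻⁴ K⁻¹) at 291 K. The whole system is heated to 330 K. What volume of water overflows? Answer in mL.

6.44 mL

The container also expands: β_container ≈ 3α = 2.748×10⁻⁵ /K
Net overflow = V₀(β_liq − 3α_cont)ΔT
β − 3α = 2.22×10⁻⁴ − 2.748×10⁻⁵ = 1.9452×10⁻⁴ /K; ΔT = 39 K
ΔV = 849 × 1.9452×10⁻⁴ × 39 = 6.44 mL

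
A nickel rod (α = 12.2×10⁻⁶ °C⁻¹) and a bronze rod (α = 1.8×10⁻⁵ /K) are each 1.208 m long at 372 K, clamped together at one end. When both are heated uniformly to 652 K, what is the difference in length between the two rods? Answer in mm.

ΔT = 280 K
nickel: ΔL = 12.2×10⁻⁶ × 1.208 m × 280 = 4.1265×10⁻³ m = 4.1265 mm
bronze: ΔL = 1.8×10⁻⁵ × 1.208 m × 280 = 6.0883×10⁻³ m = 6.0883 mm
difference = 6.0883 − 4.1265 = 1.9618 mm

1.96 mm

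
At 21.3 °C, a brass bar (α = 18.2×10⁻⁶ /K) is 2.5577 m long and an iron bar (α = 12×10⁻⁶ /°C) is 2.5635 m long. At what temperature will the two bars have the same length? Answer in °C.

L₁(1 + α₁ΔT) = L₂(1 + α₂ΔT) ⇒ ΔT = (L₂ − L₁)/(α₁L₁ − α₂L₂)
L₂ − L₁ = 2.5635 − 2.5577 = 5.80×10⁻³ m
α₁L₁ − α₂L₂ = 18.2×10⁻⁶×2.5577 − 12×10⁻⁶×2.5635 = 1.578814×10⁻⁵ m/K
ΔT = 5.80×10⁻³ / 1.578814×10⁻⁵ = 367.364 K
T = 21.3 + 367.364 = 388.664 °C

T = 388.7 °C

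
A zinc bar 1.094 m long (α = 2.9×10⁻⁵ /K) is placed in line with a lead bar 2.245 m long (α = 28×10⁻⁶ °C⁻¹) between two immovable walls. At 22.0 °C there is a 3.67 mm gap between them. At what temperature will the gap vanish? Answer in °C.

T = 60.8 °C

α₁L₁ = 3.1726×10⁻⁵ m/K, α₂L₂ = 6.286×10⁻⁵ m/K → total 9.4586×10⁻⁵ m/K
ΔT = g/(α₁L₁+α₂L₂) = 3.67×10⁻³ / 9.4586×10⁻⁵ = 38.801 K
T = 22.0 + 38.801 = 60.801 °C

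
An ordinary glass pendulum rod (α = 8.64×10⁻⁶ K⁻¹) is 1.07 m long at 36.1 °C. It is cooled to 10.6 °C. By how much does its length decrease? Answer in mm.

ΔL = 0.236 mm

|ΔT| = |10.6 − 36.1| = 25.5 K
ΔL = αL₀ΔT = (8.64×10⁻⁶)(1.07)(25.5) = 2.36×10⁻⁴ m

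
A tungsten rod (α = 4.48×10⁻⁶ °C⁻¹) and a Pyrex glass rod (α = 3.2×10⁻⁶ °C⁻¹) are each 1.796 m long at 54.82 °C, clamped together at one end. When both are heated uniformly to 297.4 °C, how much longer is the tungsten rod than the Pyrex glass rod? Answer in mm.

0.558 mm

ΔT = 242.58 K
tungsten: ΔL = 4.48×10⁻⁶ × 1.796 m × 242.58 = 1.9518×10⁻³ m = 1.9518 mm
Pyrex glass: ΔL = 3.2×10⁻⁶ × 1.796 m × 242.58 = 1.3942×10⁻³ m = 1.3942 mm
difference = 1.9518 − 1.3942 = 0.5576 mm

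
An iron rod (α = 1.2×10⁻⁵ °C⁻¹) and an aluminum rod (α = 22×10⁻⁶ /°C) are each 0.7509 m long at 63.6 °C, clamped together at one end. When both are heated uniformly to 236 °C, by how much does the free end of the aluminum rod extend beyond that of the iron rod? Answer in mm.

1.29 mm

ΔT = 172.4 K
iron: ΔL = 1.2×10⁻⁵ × 0.7509 m × 172.4 = 1.5535×10⁻³ m = 1.5535 mm
aluminum: ΔL = 22×10⁻⁶ × 0.7509 m × 172.4 = 2.8480×10⁻³ m = 2.8480 mm
difference = 2.8480 − 1.5535 = 1.2945 mm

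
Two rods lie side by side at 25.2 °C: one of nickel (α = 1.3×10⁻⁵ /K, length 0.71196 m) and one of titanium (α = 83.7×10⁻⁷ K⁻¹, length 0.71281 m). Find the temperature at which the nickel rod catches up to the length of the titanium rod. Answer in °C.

L₁(1 + α₁ΔT) = L₂(1 + α₂ΔT) ⇒ ΔT = (L₂ − L₁)/(α₁L₁ − α₂L₂)
L₂ − L₁ = 0.71281 − 0.71196 = 8.50×10⁻⁴ m
α₁L₁ − α₂L₂ = 1.3×10⁻⁵×0.71196 − 83.7×10⁻⁷×0.71281 = 3.2892603×10⁻⁶ m/K
ΔT = 8.50×10⁻⁴ / 3.2892603×10⁻⁶ = 258.417 K
T = 25.2 + 258.417 = 283.617 °C

T = 283.6 °C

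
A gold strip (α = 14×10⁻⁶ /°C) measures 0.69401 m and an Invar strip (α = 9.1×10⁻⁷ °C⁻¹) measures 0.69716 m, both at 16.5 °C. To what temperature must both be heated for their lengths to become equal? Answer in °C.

Equal length when α₁L₁ΔT − α₂L₂ΔT = L₂ − L₁ = 3.15×10⁻³ m
α₁L₁ = 9.71614×10⁻⁶, α₂L₂ = 6.344156×10⁻⁷ → Δ(αL) = 9.0817244×10⁻⁶ m/K
ΔT = 3.15×10⁻³ / 9.0817244×10⁻⁶ = 346.850 K, so T = 16.5 + 346.850 = 363.350 °C

T = 363.4 °C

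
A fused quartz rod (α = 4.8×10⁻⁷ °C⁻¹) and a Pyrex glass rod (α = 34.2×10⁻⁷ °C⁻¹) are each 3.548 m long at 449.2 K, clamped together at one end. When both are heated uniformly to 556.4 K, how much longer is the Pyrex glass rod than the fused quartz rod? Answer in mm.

1.12 mm

ΔT = 107.2 K
fused quartz: ΔL = 4.8×10⁻⁷ × 3.548 m × 107.2 = 1.8257×10⁻⁴ m = 0.18257 mm
Pyrex glass: ΔL = 34.2×10⁻⁷ × 3.548 m × 107.2 = 1.3008×10⁻³ m = 1.3008 mm
difference = 1.3008 − 0.18257 = 1.11823 mm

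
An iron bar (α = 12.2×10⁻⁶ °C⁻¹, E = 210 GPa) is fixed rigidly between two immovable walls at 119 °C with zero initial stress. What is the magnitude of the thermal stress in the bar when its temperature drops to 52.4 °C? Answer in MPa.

Fully constrained: the free strain ε = αΔT is blocked, so σ = Eε = EαΔT.
|ΔT| = 66.6 K
σ = 210×10⁹ × 12.2×10⁻⁶ × 66.6 = 1.71×10⁸ Pa

σ = 171 MPa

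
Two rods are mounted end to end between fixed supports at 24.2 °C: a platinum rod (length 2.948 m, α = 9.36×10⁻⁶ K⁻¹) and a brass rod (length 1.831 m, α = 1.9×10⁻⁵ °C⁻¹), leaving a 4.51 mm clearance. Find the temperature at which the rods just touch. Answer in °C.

Gap closes when ΔL₁ + ΔL₂ = 4.51 mm = 4.51×10⁻³ m
(α₁L₁ + α₂L₂)ΔT = g
α₁L₁ + α₂L₂ = 9.36×10⁻⁶×2.948 + 1.9×10⁻⁵×1.831 = 6.238228×10⁻⁵ m/K
ΔT = 4.51×10⁻³ / 6.238228×10⁻⁵ = 72.296 K
T = 24.2 + 72.296 = 96.496 °C

T = 96.5 °C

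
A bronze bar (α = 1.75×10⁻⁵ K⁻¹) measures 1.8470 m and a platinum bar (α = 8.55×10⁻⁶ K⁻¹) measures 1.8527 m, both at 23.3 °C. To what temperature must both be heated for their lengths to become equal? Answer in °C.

T = 369.1 °C

L₁(1 + α₁ΔT) = L₂(1 + α₂ΔT) ⇒ ΔT = (L₂ − L₁)/(α₁L₁ − α₂L₂)
L₂ − L₁ = 1.8527 − 1.8470 = 5.70×10⁻³ m
α₁L₁ − α₂L₂ = 1.75×10⁻⁵×1.8470 − 8.55×10⁻⁶×1.8527 = 1.6481915×10⁻⁵ m/K
ΔT = 5.70×10⁻³ / 1.6481915×10⁻⁵ = 345.834 K
T = 23.3 + 345.834 = 369.134 °C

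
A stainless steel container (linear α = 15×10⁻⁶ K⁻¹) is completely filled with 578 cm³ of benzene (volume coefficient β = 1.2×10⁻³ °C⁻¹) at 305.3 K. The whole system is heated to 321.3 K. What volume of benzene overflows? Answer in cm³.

The container also expands: β_container ≈ 3α = 4.5×10⁻⁵ /K
Net overflow = V₀(β_liq − 3α_cont)ΔT
β − 3α = 1.20×10⁻³ − 4.5×10⁻⁵ = 1.155×10⁻³ /K; ΔT = 16.0 K
ΔV = 578 × 1.155×10⁻³ × 16.0 = 10.7 cm³

10.7 cm³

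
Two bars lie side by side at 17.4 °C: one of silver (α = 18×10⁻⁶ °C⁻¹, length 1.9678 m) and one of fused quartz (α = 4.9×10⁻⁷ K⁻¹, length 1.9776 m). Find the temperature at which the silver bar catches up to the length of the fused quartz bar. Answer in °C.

Equal length when α₁L₁ΔT − α₂L₂ΔT = L₂ − L₁ = 9.80×10⁻³ m
α₁L₁ = 3.54204×10⁻⁵, α₂L₂ = 9.69024×10⁻⁷ → Δ(αL) = 3.4451376×10⁻⁵ m/K
ΔT = 9.80×10⁻³ / 3.4451376×10⁻⁵ = 284.459 K, so T = 17.4 + 284.459 = 301.859 °C

T = 301.9 °C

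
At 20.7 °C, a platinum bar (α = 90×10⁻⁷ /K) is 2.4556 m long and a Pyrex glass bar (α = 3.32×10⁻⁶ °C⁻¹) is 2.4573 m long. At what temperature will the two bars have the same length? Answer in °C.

T = 142.6 °C

L₁(1 + α₁ΔT) = L₂(1 + α₂ΔT) ⇒ ΔT = (L₂ − L₁)/(α₁L₁ − α₂L₂)
L₂ − L₁ = 2.4573 − 2.4556 = 1.70×10⁻³ m
α₁L₁ − α₂L₂ = 90×10⁻⁷×2.4556 − 3.32×10⁻⁶×2.4573 = 1.3942164×10⁻⁵ m/K
ΔT = 1.70×10⁻³ / 1.3942164×10⁻⁵ = 121.932 K
T = 20.7 + 121.932 = 142.632 °C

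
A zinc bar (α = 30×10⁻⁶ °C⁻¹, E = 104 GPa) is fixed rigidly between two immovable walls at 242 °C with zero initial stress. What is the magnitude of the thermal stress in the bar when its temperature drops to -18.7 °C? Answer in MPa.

Fully constrained: the free strain ε = αΔT is blocked, so σ = Eε = EαΔT.
|ΔT| = 260.7 K
σ = 104×10⁹ × 30×10⁻⁶ × 260.7 = 8.13×10⁸ Pa

σ = 813 MPa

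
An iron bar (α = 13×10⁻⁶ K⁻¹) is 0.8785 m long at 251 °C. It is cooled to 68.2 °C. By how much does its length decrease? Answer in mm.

ΔL = 2.09 mm

|ΔT| = |68.2 − 251| = 182.8 K
ΔL = αL₀ΔT = (13×10⁻⁶)(0.8785)(182.8) = 2.09×10⁻³ m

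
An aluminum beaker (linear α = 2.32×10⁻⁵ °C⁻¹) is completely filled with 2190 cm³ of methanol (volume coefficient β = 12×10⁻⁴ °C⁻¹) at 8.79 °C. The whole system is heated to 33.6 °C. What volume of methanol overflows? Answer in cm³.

The beaker also expands: β_container ≈ 3α = 6.96×10⁻⁵ /K
Net overflow = V₀(β_liq − 3α_cont)ΔT
β − 3α = 1.20×10⁻³ − 6.96×10⁻⁵ = 1.1304×10⁻³ /K; ΔT = 24.81 K
ΔV = 2190 × 1.1304×10⁻³ × 24.81 = 61.4 cm³

61.4 cm³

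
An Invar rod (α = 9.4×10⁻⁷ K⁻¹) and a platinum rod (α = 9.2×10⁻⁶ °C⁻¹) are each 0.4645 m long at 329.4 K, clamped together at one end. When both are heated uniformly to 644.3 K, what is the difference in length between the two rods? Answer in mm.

ΔT = 314.9 K
Invar: ΔL = 9.4×10⁻⁷ × 0.4645 m × 314.9 = 1.3749×10⁻⁴ m = 0.13749 mm
platinum: ΔL = 9.2×10⁻⁶ × 0.4645 m × 314.9 = 1.3457×10⁻³ m = 1.3457 mm
difference = 1.3457 − 0.13749 = 1.20821 mm

1.21 mm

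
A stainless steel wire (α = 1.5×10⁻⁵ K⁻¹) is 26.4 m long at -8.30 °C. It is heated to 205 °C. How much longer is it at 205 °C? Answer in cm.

ΔL = 8.45 cm

|ΔT| = |205 − (-8.30)| = 213.30 K
ΔL = αL₀ΔT = (1.5×10⁻⁵)(26.4)(213.30) = 8.45×10⁻² m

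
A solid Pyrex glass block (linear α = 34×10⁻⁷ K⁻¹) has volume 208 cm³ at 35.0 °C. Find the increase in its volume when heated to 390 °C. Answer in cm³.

Isotropic solid: β ≈ 3α = 1.0×10⁻⁵ /K; ΔT = 355.0 K
ΔV = 3αV₀ΔT = 3(34×10⁻⁷)(208)(355.0) = 0.753 cm³

ΔV = 0.753 cm³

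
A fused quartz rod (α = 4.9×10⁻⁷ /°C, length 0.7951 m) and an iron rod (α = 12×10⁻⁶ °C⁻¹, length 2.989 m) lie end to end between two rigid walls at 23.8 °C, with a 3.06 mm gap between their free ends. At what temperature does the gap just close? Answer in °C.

T = 108 °C

Gap closes when ΔL₁ + ΔL₂ = 3.06 mm = 3.06×10⁻³ m
(α₁L₁ + α₂L₂)ΔT = g
α₁L₁ + α₂L₂ = 4.9×10⁻⁷×0.7951 + 12×10⁻⁶×2.989 = 3.6257599×10⁻⁵ m/K
ΔT = 3.06×10⁻³ / 3.6257599×10⁻⁵ = 84.40 K
T = 23.8 + 84.40 = 108.20 °C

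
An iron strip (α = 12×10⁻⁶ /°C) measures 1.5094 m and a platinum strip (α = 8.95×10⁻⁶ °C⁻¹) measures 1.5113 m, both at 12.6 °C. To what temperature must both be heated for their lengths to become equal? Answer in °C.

T = 426.8 °C

L₁(1 + α₁ΔT) = L₂(1 + α₂ΔT) ⇒ ΔT = (L₂ − L₁)/(α₁L₁ − α₂L₂)
L₂ − L₁ = 1.5113 − 1.5094 = 1.90×10⁻³ m
α₁L₁ − α₂L₂ = 12×10⁻⁶×1.5094 − 8.95×10⁻⁶×1.5113 = 4.586665×10⁻⁶ m/K
ΔT = 1.90×10⁻³ / 4.586665×10⁻⁶ = 414.244 K
T = 12.6 + 414.244 = 426.844 °C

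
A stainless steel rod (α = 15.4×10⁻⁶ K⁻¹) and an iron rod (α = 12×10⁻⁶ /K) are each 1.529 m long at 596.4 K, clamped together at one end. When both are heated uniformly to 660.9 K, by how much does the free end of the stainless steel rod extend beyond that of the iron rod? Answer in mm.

0.335 mm

ΔT = 64.5 K
stainless steel: ΔL = 15.4×10⁻⁶ × 1.529 m × 64.5 = 1.5188×10⁻³ m = 1.5188 mm
iron: ΔL = 12×10⁻⁶ × 1.529 m × 64.5 = 1.1834×10⁻³ m = 1.1834 mm
difference = 1.5188 − 1.1834 = 0.3354 mm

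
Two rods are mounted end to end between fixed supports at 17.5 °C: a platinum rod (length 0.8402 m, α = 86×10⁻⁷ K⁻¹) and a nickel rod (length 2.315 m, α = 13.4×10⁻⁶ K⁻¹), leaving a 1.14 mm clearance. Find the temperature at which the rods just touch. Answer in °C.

Gap closes when ΔL₁ + ΔL₂ = 1.14 mm = 1.14×10⁻³ m
(α₁L₁ + α₂L₂)ΔT = g
α₁L₁ + α₂L₂ = 86×10⁻⁷×0.8402 + 13.4×10⁻⁶×2.315 = 3.824672×10⁻⁵ m/K
ΔT = 1.14×10⁻³ / 3.824672×10⁻⁵ = 29.806 K
T = 17.5 + 29.806 = 47.306 °C

T = 47.3 °C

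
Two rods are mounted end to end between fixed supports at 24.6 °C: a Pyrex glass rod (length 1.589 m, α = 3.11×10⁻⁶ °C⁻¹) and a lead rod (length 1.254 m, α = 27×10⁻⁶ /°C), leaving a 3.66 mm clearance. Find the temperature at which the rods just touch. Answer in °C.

α₁L₁ = 4.94179×10⁻⁶ m/K, α₂L₂ = 3.3858×10⁻⁵ m/K → total 3.879979×10⁻⁵ m/K
ΔT = g/(α₁L₁+α₂L₂) = 3.66×10⁻³ / 3.879979×10⁻⁵ = 94.33 K
T = 24.6 + 94.33 = 118.93 °C

T = 119 °C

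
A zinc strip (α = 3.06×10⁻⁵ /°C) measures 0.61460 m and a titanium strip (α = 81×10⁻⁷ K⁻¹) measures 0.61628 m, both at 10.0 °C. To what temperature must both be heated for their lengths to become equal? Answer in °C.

T = 131.6 °C

Equal length when α₁L₁ΔT − α₂L₂ΔT = L₂ − L₁ = 1.68×10⁻³ m
α₁L₁ = 1.880676×10⁻⁵, α₂L₂ = 4.991868×10⁻⁶ → Δ(αL) = 1.3814892×10⁻⁵ m/K
ΔT = 1.68×10⁻³ / 1.3814892×10⁻⁵ = 121.608 K, so T = 10.0 + 121.608 = 131.608 °C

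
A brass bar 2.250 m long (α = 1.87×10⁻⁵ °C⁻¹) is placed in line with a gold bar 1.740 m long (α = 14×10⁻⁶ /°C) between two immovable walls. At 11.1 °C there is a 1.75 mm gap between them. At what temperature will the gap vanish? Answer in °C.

α₁L₁ = 4.2075×10⁻⁵ m/K, α₂L₂ = 2.436×10⁻⁵ m/K → total 6.6435×10⁻⁵ m/K
ΔT = g/(α₁L₁+α₂L₂) = 1.75×10⁻³ / 6.6435×10⁻⁵ = 26.342 K
T = 11.1 + 26.342 = 37.442 °C

T = 37.4 °C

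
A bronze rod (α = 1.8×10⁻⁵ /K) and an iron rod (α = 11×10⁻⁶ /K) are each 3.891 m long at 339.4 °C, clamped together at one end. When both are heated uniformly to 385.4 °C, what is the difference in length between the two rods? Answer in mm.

ΔT = 46.0 K
bronze: ΔL = 1.8×10⁻⁵ × 3.891 m × 46.0 = 3.2217×10⁻³ m = 3.2217 mm
iron: ΔL = 11×10⁻⁶ × 3.891 m × 46.0 = 1.9688×10⁻³ m = 1.9688 mm
difference = 3.2217 − 1.9688 = 1.2529 mm

1.25 mm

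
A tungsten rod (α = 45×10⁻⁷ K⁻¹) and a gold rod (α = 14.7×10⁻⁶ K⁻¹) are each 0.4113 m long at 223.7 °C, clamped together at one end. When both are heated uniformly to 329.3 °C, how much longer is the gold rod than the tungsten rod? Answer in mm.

ΔT = 105.6 K
tungsten: ΔL = 45×10⁻⁷ × 0.4113 m × 105.6 = 1.9545×10⁻⁴ m = 0.19545 mm
gold: ΔL = 14.7×10⁻⁶ × 0.4113 m × 105.6 = 6.3847×10⁻⁴ m = 0.63847 mm
difference = 0.63847 − 0.19545 = 0.44302 mm

0.443 mm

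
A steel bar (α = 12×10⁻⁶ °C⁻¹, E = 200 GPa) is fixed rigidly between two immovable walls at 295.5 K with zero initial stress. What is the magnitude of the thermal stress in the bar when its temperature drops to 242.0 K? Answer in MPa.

Fully constrained: the free strain ε = αΔT is blocked, so σ = Eε = EαΔT.
|ΔT| = 53.5 K
σ = 200×10⁹ × 12×10⁻⁶ × 53.5 = 1.28×10⁸ Pa

σ = 128 MPa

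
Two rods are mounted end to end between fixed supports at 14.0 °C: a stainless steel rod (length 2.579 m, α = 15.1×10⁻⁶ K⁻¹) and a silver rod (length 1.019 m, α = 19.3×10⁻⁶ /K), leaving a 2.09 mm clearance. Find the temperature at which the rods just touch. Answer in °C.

T = 49.7 °C

Gap closes when ΔL₁ + ΔL₂ = 2.09 mm = 2.09×10⁻³ m
(α₁L₁ + α₂L₂)ΔT = g
α₁L₁ + α₂L₂ = 15.1×10⁻⁶×2.579 + 19.3×10⁻⁶×1.019 = 5.86096×10⁻⁵ m/K
ΔT = 2.09×10⁻³ / 5.86096×10⁻⁵ = 35.660 K
T = 14.0 + 35.660 = 49.660 °C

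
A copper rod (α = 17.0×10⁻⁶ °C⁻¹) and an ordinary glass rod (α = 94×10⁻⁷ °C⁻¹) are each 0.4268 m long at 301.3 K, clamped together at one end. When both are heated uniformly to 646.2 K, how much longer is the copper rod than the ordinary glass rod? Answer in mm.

ΔT = 344.9 K
copper: ΔL = 17.0×10⁻⁶ × 0.4268 m × 344.9 = 2.5025×10⁻³ m = 2.5025 mm
ordinary glass: ΔL = 94×10⁻⁷ × 0.4268 m × 344.9 = 1.3837×10⁻³ m = 1.3837 mm
difference = 2.5025 − 1.3837 = 1.1188 mm

1.12 mm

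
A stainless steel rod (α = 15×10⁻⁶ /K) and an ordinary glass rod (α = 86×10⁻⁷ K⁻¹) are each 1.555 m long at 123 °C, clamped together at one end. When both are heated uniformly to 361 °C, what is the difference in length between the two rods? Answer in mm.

2.37 mm

ΔT = 238 K
stainless steel: ΔL = 15×10⁻⁶ × 1.555 m × 238 = 5.5513×10⁻³ m = 5.5513 mm
ordinary glass: ΔL = 86×10⁻⁷ × 1.555 m × 238 = 3.1828×10⁻³ m = 3.1828 mm
difference = 5.5513 − 3.1828 = 2.3685 mm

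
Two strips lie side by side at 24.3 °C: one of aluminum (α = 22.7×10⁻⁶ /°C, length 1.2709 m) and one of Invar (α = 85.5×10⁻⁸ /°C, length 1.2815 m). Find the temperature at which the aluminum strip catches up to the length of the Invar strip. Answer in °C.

T = 406.2 °C

Equal length when α₁L₁ΔT − α₂L₂ΔT = L₂ − L₁ = 1.06×10⁻² m
α₁L₁ = 2.884943×10⁻⁵, α₂L₂ = 1.0956825×10⁻⁶ → Δ(αL) = 2.77537475×10⁻⁵ m/K
ΔT = 1.06×10⁻² / 2.77537475×10⁻⁵ = 381.930 K, so T = 24.3 + 381.930 = 406.230 °C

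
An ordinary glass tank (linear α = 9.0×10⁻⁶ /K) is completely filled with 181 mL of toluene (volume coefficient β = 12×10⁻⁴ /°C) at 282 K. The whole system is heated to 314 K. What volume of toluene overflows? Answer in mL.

6.79 mL

The tank also expands: β_container ≈ 3α = 2.7×10⁻⁵ /K
Net overflow = V₀(β_liq − 3α_cont)ΔT
β − 3α = 1.20×10⁻³ − 2.7×10⁻⁵ = 1.173×10⁻³ /K; ΔT = 32 K
ΔV = 181 × 1.173×10⁻³ × 32 = 6.79 mL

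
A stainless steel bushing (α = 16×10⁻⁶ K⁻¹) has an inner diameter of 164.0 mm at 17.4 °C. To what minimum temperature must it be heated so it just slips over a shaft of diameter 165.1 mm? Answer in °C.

T = 437 °C

Required Δd = 165.1 − 164.0 = 1.1 mm
Δd = αd₀ΔT ⇒ ΔT = Δd/(αd₀) = 1.1 / (16×10⁻⁶ × 164.0) = 419.21 K
T_min = 17.4 + 419.21 = 436.61 °C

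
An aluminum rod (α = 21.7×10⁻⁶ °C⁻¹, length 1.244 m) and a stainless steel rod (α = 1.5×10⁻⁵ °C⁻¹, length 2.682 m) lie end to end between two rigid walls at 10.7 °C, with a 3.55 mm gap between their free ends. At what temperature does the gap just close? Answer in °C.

T = 63.5 °C

α₁L₁ = 2.69948×10⁻⁵ m/K, α₂L₂ = 4.023×10⁻⁵ m/K → total 6.72248×10⁻⁵ m/K
ΔT = g/(α₁L₁+α₂L₂) = 3.55×10⁻³ / 6.72248×10⁻⁵ = 52.808 K
T = 10.7 + 52.808 = 63.508 °C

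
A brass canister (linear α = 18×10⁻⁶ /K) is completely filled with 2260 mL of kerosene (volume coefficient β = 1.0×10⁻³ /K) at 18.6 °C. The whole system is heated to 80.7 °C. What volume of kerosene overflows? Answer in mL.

133 mL

The canister also expands: β_container ≈ 3α = 5.4×10⁻⁵ /K
Net overflow = V₀(β_liq − 3α_cont)ΔT
β − 3α = 1.00×10⁻³ − 5.4×10⁻⁵ = 9.46×10⁻⁴ /K; ΔT = 62.1 K
ΔV = 2260 × 9.46×10⁻⁴ × 62.1 = 133 mL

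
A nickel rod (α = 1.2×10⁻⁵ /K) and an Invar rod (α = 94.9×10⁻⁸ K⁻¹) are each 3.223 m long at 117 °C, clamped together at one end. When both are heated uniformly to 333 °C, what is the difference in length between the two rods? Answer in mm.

ΔT = 216 K
nickel: ΔL = 1.2×10⁻⁵ × 3.223 m × 216 = 8.3540×10⁻³ m = 8.3540 mm
Invar: ΔL = 94.9×10⁻⁸ × 3.223 m × 216 = 6.6066×10⁻⁴ m = 0.66066 mm
difference = 8.3540 − 0.66066 = 7.69334 mm

7.69 mm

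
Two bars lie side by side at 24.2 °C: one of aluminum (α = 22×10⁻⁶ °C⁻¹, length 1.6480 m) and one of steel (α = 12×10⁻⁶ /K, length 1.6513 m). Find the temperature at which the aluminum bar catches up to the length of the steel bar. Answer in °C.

L₁(1 + α₁ΔT) = L₂(1 + α₂ΔT) ⇒ ΔT = (L₂ − L₁)/(α₁L₁ − α₂L₂)
L₂ − L₁ = 1.6513 − 1.6480 = 3.30×10⁻³ m
α₁L₁ − α₂L₂ = 22×10⁻⁶×1.6480 − 12×10⁻⁶×1.6513 = 1.64404×10⁻⁵ m/K
ΔT = 3.30×10⁻³ / 1.64404×10⁻⁵ = 200.725 K
T = 24.2 + 200.725 = 224.925 °C

T = 224.9 °C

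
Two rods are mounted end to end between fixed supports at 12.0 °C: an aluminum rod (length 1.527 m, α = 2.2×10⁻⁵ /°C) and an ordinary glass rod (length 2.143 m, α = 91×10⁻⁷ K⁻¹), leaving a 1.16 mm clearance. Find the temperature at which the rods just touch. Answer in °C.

Gap closes when ΔL₁ + ΔL₂ = 1.16 mm = 1.16×10⁻³ m
(α₁L₁ + α₂L₂)ΔT = g
α₁L₁ + α₂L₂ = 2.2×10⁻⁵×1.527 + 91×10⁻⁷×2.143 = 5.30953×10⁻⁵ m/K
ΔT = 1.16×10⁻³ / 5.30953×10⁻⁵ = 21.848 K
T = 12.0 + 21.848 = 33.848 °C

T = 33.8 °C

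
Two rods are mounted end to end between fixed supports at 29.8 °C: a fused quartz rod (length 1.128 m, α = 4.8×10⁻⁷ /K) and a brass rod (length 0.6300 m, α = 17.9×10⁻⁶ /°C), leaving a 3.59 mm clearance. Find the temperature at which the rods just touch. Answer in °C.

α₁L₁ = 5.4144×10⁻⁷ m/K, α₂L₂ = 1.1277×10⁻⁵ m/K → total 1.181844×10⁻⁵ m/K
ΔT = g/(α₁L₁+α₂L₂) = 3.59×10⁻³ / 1.181844×10⁻⁵ = 303.76 K
T = 29.8 + 303.76 = 333.56 °C

T = 334 °C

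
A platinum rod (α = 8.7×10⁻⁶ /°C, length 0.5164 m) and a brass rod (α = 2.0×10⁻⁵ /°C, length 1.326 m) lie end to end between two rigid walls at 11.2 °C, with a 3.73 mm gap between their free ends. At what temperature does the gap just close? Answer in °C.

Gap closes when ΔL₁ + ΔL₂ = 3.73 mm = 3.73×10⁻³ m
(α₁L₁ + α₂L₂)ΔT = g
α₁L₁ + α₂L₂ = 8.7×10⁻⁶×0.5164 + 2.0×10⁻⁵×1.326 = 3.101268×10⁻⁵ m/K
ΔT = 3.73×10⁻³ / 3.101268×10⁻⁵ = 120.27 K
T = 11.2 + 120.27 = 131.47 °C

T = 131 °C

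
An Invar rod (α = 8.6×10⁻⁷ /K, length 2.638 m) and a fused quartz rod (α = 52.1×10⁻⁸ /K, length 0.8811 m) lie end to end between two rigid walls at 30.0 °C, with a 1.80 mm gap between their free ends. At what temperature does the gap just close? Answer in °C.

T = 690 °C

α₁L₁ = 2.26868×10⁻⁶ m/K, α₂L₂ = 4.590531×10⁻⁷ m/K → total 2.7277331×10⁻⁶ m/K
ΔT = g/(α₁L₁+α₂L₂) = 1.80×10⁻³ / 2.7277331×10⁻⁶ = 659.89 K
T = 30.0 + 659.89 = 689.89 °C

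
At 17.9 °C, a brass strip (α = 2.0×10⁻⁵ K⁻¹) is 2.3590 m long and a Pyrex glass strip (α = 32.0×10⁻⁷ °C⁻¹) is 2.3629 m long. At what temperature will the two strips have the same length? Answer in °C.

Equal length when α₁L₁ΔT − α₂L₂ΔT = L₂ − L₁ = 3.90×10⁻³ m
α₁L₁ = 4.718×10⁻⁵, α₂L₂ = 7.56128×10⁻⁶ → Δ(αL) = 3.961872×10⁻⁵ m/K
ΔT = 3.90×10⁻³ / 3.961872×10⁻⁵ = 98.438 K, so T = 17.9 + 98.438 = 116.338 °C

T = 116.3 °C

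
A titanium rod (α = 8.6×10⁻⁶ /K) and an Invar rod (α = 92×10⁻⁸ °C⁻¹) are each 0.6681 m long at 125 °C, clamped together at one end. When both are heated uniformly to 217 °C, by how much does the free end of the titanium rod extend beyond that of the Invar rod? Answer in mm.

ΔT = 92 K
titanium: ΔL = 8.6×10⁻⁶ × 0.6681 m × 92 = 5.2860×10⁻⁴ m = 0.52860 mm
Invar: ΔL = 92×10⁻⁸ × 0.6681 m × 92 = 5.6548×10⁻⁵ m = 0.056548 mm
difference = 0.52860 − 0.056548 = 0.472052 mm

0.472 mm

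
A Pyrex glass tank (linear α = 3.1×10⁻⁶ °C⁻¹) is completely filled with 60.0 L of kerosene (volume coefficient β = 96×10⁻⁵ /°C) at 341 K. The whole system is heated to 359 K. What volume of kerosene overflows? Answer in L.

The tank also expands: β_container ≈ 3α = 9.3×10⁻⁶ /K
Net overflow = V₀(β_liq − 3α_cont)ΔT
β − 3α = 9.60×10⁻⁴ − 9.3×10⁻⁶ = 9.507×10⁻⁴ /K; ΔT = 18 K
ΔV = 60.0 × 9.507×10⁻⁴ × 18 = 1.03 L

1.03 L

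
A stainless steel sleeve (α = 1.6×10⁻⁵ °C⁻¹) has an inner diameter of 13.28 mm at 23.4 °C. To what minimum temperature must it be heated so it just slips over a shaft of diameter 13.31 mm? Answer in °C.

T = 165 °C

Required Δd = 13.31 − 13.28 = 0.03 mm
Δd = αd₀ΔT ⇒ ΔT = Δd/(αd₀) = 0.03 / (1.6×10⁻⁵ × 13.28) = 141.19 K
T_min = 23.4 + 141.19 = 164.59 °C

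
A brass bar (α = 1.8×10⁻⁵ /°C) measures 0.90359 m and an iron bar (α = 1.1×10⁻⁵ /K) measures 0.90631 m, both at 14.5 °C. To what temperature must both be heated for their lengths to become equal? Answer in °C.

T = 446.6 °C

Equal length when α₁L₁ΔT − α₂L₂ΔT = L₂ − L₁ = 2.72×10⁻³ m
α₁L₁ = 1.626462×10⁻⁵, α₂L₂ = 9.96941×10⁻⁶ → Δ(αL) = 6.29521×10⁻⁶ m/K
ΔT = 2.72×10⁻³ / 6.29521×10⁻⁶ = 432.075 K, so T = 14.5 + 432.075 = 446.575 °C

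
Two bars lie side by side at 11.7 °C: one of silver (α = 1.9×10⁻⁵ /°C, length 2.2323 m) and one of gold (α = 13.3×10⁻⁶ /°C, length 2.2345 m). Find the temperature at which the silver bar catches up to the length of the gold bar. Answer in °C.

T = 185.0 °C

Equal length when α₁L₁ΔT − α₂L₂ΔT = L₂ − L₁ = 2.20×10⁻³ m
α₁L₁ = 4.24137×10⁻⁵, α₂L₂ = 2.971885×10⁻⁵ → Δ(αL) = 1.269485×10⁻⁵ m/K
ΔT = 2.20×10⁻³ / 1.269485×10⁻⁵ = 173.299 K, so T = 11.7 + 173.299 = 184.999 °C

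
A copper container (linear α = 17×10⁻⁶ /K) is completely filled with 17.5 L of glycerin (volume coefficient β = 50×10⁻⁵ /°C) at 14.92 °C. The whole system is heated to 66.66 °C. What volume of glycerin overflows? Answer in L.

The container also expands: β_container ≈ 3α = 5.1×10⁻⁵ /K
Net overflow = V₀(β_liq − 3α_cont)ΔT
β − 3α = 5.00×10⁻⁴ − 5.1×10⁻⁵ = 4.49×10⁻⁴ /K; ΔT = 51.74 K
ΔV = 17.5 × 4.49×10⁻⁴ × 51.74 = 0.407 L

0.407 L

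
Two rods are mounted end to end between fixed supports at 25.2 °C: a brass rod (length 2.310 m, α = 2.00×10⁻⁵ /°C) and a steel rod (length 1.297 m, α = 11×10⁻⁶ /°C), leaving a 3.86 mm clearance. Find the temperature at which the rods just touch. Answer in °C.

T = 89.0 °C

α₁L₁ = 4.620×10⁻⁵ m/K, α₂L₂ = 1.4267×10⁻⁵ m/K → total 6.0467×10⁻⁵ m/K
ΔT = g/(α₁L₁+α₂L₂) = 3.86×10⁻³ / 6.0467×10⁻⁵ = 63.836 K
T = 25.2 + 63.836 = 89.036 °C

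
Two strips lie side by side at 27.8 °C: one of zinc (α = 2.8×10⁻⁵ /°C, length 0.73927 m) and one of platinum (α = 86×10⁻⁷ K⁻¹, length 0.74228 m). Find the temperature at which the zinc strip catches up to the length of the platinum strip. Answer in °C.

L₁(1 + α₁ΔT) = L₂(1 + α₂ΔT) ⇒ ΔT = (L₂ − L₁)/(α₁L₁ − α₂L₂)
L₂ − L₁ = 0.74228 − 0.73927 = 3.01×10⁻³ m
α₁L₁ − α₂L₂ = 2.8×10⁻⁵×0.73927 − 86×10⁻⁷×0.74228 = 1.4315952×10⁻⁵ m/K
ΔT = 3.01×10⁻³ / 1.4315952×10⁻⁵ = 210.255 K
T = 27.8 + 210.255 = 238.055 °C

T = 238.1 °C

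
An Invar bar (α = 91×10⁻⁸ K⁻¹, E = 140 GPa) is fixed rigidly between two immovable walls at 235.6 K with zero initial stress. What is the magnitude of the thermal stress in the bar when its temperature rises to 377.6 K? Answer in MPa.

σ = 18.1 MPa

Fully constrained: the free strain ε = αΔT is blocked, so σ = Eε = EαΔT.
|ΔT| = 142.0 K
σ = 140×10⁹ × 91×10⁻⁸ × 142.0 = 1.81×10⁷ Pa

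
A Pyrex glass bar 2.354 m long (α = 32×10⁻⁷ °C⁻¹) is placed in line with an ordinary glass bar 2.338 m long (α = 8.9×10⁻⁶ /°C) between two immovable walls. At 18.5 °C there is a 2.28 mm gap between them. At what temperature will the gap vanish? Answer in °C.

Gap closes when ΔL₁ + ΔL₂ = 2.28 mm = 2.28×10⁻³ m
(α₁L₁ + α₂L₂)ΔT = g
α₁L₁ + α₂L₂ = 32×10⁻⁷×2.354 + 8.9×10⁻⁶×2.338 = 2.8341×10⁻⁵ m/K
ΔT = 2.28×10⁻³ / 2.8341×10⁻⁵ = 80.449 K
T = 18.5 + 80.449 = 98.949 °C

T = 98.9 °C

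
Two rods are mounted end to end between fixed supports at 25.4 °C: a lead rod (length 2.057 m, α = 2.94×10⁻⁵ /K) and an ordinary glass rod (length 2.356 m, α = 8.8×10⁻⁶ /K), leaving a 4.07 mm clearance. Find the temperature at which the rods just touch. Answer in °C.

α₁L₁ = 6.04758×10⁻⁵ m/K, α₂L₂ = 2.07328×10⁻⁵ m/K → total 8.12086×10⁻⁵ m/K
ΔT = g/(α₁L₁+α₂L₂) = 4.07×10⁻³ / 8.12086×10⁻⁵ = 50.118 K
T = 25.4 + 50.118 = 75.518 °C

T = 75.5 °C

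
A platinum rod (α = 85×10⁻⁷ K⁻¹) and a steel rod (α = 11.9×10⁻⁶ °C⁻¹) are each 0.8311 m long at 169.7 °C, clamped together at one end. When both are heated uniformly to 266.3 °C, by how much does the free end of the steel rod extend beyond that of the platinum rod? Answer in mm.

ΔT = 96.6 K
platinum: ΔL = 85×10⁻⁷ × 0.8311 m × 96.6 = 6.8242×10⁻⁴ m = 0.68242 mm
steel: ΔL = 11.9×10⁻⁶ × 0.8311 m × 96.6 = 9.5538×10⁻⁴ m = 0.95538 mm
difference = 0.95538 − 0.68242 = 0.27296 mm

0.273 mm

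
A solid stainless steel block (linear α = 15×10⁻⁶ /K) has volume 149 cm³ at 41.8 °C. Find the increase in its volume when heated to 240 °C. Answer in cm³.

Isotropic solid: β ≈ 3α = 4.5×10⁻⁵ /K; ΔT = 198.2 K
ΔV = 3αV₀ΔT = 3(15×10⁻⁶)(149)(198.2) = 1.33 cm³

ΔV = 1.33 cm³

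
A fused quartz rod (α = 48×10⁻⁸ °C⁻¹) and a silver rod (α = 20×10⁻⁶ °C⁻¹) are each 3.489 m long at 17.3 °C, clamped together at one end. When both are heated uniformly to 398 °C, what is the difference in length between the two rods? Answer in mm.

ΔT = 380.7 K
fused quartz: ΔL = 48×10⁻⁸ × 3.489 m × 380.7 = 6.3757×10⁻⁴ m = 0.63757 mm
silver: ΔL = 20×10⁻⁶ × 3.489 m × 380.7 = 2.6565×10⁻² m = 26.565 mm
difference = 26.565 − 0.63757 = 25.92743 mm

25.9 mm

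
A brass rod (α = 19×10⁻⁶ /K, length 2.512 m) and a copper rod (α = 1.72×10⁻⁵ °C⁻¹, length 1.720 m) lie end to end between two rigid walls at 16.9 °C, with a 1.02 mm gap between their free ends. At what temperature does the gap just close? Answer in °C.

Gap closes when ΔL₁ + ΔL₂ = 1.02 mm = 1.02×10⁻³ m
(α₁L₁ + α₂L₂)ΔT = g
α₁L₁ + α₂L₂ = 19×10⁻⁶×2.512 + 1.72×10⁻⁵×1.720 = 7.7312×10⁻⁵ m/K
ΔT = 1.02×10⁻³ / 7.7312×10⁻⁵ = 13.193 K
T = 16.9 + 13.193 = 30.093 °C

T = 30.1 °C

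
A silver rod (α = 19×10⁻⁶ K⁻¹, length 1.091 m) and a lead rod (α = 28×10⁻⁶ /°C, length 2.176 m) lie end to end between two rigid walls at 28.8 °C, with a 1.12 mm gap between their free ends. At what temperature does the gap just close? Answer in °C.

T = 42.5 °C

Gap closes when ΔL₁ + ΔL₂ = 1.12 mm = 1.12×10⁻³ m
(α₁L₁ + α₂L₂)ΔT = g
α₁L₁ + α₂L₂ = 19×10⁻⁶×1.091 + 28×10⁻⁶×2.176 = 8.1657×10⁻⁵ m/K
ΔT = 1.12×10⁻³ / 8.1657×10⁻⁵ = 13.716 K
T = 28.8 + 13.716 = 42.516 °C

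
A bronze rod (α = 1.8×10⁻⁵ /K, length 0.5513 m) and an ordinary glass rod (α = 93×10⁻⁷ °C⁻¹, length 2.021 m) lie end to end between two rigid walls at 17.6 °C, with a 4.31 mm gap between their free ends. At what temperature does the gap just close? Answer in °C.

T = 168 °C

Gap closes when ΔL₁ + ΔL₂ = 4.31 mm = 4.31×10⁻³ m
(α₁L₁ + α₂L₂)ΔT = g
α₁L₁ + α₂L₂ = 1.8×10⁻⁵×0.5513 + 93×10⁻⁷×2.021 = 2.87187×10⁻⁵ m/K
ΔT = 4.31×10⁻³ / 2.87187×10⁻⁵ = 150.08 K
T = 17.6 + 150.08 = 167.68 °C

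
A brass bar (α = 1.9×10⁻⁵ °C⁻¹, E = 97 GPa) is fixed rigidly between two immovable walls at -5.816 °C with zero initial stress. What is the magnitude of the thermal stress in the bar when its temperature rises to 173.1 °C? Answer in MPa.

Fully constrained: the free strain ε = αΔT is blocked, so σ = Eε = EαΔT.
|ΔT| = 178.916 K
σ = 97.0×10⁹ × 1.9×10⁻⁵ × 178.916 = 3.30×10⁸ Pa

σ = 330 MPa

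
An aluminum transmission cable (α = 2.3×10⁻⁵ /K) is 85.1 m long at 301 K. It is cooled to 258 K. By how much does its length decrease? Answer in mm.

ΔL = 84.2 mm

|ΔT| = |258 − 301| = 43 K
ΔL = αL₀ΔT = (2.3×10⁻⁵)(85.1)(43) = 8.42×10⁻² m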